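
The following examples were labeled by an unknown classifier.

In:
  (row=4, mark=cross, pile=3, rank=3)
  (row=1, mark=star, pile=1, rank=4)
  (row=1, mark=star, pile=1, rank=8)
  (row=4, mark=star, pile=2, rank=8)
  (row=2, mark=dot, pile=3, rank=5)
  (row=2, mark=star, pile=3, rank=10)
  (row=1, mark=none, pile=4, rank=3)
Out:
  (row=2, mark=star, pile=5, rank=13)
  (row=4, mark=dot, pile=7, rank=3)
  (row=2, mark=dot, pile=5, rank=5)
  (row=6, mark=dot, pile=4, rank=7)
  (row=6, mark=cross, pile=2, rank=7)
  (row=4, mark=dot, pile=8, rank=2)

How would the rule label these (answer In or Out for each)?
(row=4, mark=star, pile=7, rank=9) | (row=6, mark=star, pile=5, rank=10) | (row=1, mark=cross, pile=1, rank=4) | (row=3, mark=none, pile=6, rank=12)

All 'In' examples share one property — pile ≤ 4 AND row ≤ 4 — and every 'Out' example lacks it.
(row=4, mark=star, pile=7, rank=9) — pile = 7, row = 4, hence Out. (row=6, mark=star, pile=5, rank=10) — pile = 5, row = 6, hence Out. (row=1, mark=cross, pile=1, rank=4) — pile = 1, row = 1, hence In. (row=3, mark=none, pile=6, rank=12) — pile = 6, row = 3, hence Out.

Out, Out, In, Out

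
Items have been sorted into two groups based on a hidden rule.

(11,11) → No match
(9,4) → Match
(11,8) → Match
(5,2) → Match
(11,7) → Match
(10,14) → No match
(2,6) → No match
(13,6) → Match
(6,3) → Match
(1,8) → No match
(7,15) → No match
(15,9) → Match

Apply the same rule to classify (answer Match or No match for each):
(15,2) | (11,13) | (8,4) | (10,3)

Checking candidate rules against both groups, what survives is: first > second.
Match: (15,2), since 15 > 2.
No match: (11,13), since 11 < 13.
Match: (8,4), since 8 > 4.
Match: (10,3), since 10 > 3.

Match, No match, Match, Match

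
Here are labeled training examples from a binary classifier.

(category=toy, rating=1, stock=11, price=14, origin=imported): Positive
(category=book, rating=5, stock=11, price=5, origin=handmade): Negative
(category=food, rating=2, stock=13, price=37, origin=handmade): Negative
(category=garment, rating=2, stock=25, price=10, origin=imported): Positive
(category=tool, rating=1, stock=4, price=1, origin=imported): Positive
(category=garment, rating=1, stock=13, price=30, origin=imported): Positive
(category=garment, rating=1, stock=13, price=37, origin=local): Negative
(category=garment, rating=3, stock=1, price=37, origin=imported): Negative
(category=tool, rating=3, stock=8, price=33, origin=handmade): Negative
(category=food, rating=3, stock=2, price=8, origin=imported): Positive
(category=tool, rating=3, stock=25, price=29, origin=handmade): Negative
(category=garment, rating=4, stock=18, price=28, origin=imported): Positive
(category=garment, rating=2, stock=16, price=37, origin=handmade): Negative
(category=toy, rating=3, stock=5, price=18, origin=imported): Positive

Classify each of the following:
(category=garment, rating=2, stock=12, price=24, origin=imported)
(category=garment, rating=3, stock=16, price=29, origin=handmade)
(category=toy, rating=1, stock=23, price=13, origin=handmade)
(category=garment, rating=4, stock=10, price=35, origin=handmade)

Positive, Negative, Negative, Negative

Rule: origin is imported AND stock ≥ 2. This holds for each 'Positive' example and fails for each 'Negative' one.
(category=garment, rating=2, stock=12, price=24, origin=imported) — origin is imported, stock = 12, hence Positive. (category=garment, rating=3, stock=16, price=29, origin=handmade) — origin is handmade, stock = 16, hence Negative. (category=toy, rating=1, stock=23, price=13, origin=handmade) — origin is handmade, stock = 23, hence Negative. (category=garment, rating=4, stock=10, price=35, origin=handmade) — origin is handmade, stock = 10, hence Negative.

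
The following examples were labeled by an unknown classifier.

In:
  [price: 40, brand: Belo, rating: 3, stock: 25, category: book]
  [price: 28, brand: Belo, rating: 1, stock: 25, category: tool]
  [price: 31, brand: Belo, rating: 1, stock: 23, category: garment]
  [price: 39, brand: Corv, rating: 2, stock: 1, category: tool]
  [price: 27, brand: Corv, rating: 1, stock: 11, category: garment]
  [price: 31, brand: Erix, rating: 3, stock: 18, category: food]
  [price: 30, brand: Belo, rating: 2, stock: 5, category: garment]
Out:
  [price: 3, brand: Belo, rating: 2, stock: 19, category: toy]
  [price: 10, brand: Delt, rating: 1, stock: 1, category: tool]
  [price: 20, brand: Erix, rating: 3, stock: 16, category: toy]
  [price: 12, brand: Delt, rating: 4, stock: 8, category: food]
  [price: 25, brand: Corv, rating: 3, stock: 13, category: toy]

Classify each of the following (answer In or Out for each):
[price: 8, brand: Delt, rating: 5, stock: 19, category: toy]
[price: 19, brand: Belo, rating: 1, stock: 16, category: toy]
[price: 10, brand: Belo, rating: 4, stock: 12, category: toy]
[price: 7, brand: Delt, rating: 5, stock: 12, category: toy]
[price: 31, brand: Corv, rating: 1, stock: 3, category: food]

The simplest hypothesis consistent with all the labels is: price ≥ 27.
[price: 8, brand: Delt, rating: 5, stock: 19, category: toy] — price = 8, hence Out. [price: 19, brand: Belo, rating: 1, stock: 16, category: toy] — price = 19, hence Out. [price: 10, brand: Belo, rating: 4, stock: 12, category: toy] — price = 10, hence Out. [price: 7, brand: Delt, rating: 5, stock: 12, category: toy] — price = 7, hence Out. [price: 31, brand: Corv, rating: 1, stock: 3, category: food] — price = 31, hence In.

Out, Out, Out, Out, In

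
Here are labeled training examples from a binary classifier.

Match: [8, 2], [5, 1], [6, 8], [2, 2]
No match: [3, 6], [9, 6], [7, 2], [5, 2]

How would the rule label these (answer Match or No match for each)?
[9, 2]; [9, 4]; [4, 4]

No match, No match, Match

The rule appears to be: sum is even.
[9, 2]: 9+2 = 11, does not fit → No match.
[9, 4]: 9+4 = 13, does not fit → No match.
[4, 4]: 4+4 = 8, matches → Match.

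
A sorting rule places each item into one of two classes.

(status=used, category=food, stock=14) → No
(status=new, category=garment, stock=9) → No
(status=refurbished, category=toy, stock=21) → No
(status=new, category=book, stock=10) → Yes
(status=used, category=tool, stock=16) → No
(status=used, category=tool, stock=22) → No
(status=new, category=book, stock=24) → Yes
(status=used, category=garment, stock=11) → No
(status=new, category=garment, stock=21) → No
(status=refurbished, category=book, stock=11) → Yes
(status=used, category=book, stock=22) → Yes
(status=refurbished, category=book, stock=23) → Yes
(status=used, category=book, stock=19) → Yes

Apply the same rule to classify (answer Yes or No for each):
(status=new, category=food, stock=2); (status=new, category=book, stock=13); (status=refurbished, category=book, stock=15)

No, Yes, Yes

The rule appears to be: category is book.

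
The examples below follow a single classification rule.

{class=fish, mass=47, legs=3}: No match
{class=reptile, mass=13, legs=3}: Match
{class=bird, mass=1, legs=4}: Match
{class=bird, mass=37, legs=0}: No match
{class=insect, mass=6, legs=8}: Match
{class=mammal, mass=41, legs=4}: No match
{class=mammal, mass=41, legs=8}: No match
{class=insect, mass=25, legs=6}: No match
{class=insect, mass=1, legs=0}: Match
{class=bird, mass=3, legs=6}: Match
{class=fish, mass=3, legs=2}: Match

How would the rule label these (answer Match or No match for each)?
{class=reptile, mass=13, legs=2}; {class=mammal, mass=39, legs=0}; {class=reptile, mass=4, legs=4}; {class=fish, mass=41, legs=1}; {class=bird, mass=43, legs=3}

Match, No match, Match, No match, No match

The classifier is using: mass ≤ 13.
Match: {class=reptile, mass=13, legs=2}, since mass = 13. No match: {class=mammal, mass=39, legs=0}, since mass = 39. Match: {class=reptile, mass=4, legs=4}, since mass = 4. No match: {class=fish, mass=41, legs=1}, since mass = 41. No match: {class=bird, mass=43, legs=3}, since mass = 43.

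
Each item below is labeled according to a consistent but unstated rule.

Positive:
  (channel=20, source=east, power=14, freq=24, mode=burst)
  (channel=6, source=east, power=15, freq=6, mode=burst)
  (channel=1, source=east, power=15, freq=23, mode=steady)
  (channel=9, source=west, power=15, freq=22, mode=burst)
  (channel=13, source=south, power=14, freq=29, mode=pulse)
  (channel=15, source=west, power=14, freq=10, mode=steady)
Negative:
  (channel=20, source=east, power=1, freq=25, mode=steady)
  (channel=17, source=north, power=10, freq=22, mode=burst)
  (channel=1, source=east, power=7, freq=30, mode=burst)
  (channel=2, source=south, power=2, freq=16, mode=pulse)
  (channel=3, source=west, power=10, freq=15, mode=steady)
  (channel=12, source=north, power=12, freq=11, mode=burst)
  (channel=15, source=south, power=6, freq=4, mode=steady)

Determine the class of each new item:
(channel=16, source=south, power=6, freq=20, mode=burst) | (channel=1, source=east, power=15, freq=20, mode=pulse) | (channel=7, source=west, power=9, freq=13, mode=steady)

Negative, Positive, Negative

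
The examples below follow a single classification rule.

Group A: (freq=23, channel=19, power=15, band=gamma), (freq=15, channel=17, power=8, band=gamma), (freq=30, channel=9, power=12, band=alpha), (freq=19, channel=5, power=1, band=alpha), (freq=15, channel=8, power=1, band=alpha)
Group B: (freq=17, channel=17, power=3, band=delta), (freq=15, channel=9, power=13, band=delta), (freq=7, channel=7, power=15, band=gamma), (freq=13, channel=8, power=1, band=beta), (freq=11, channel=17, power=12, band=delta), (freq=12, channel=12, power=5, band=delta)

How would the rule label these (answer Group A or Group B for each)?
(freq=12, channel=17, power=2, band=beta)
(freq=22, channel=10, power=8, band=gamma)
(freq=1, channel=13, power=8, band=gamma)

Group B, Group A, Group B

'Group A' ⟺ band is not delta AND freq ≥ 15.
(freq=12, channel=17, power=2, band=beta): Group B (band is beta, freq = 12).
(freq=22, channel=10, power=8, band=gamma): Group A (band is gamma, freq = 22).
(freq=1, channel=13, power=8, band=gamma): Group B (band is gamma, freq = 1).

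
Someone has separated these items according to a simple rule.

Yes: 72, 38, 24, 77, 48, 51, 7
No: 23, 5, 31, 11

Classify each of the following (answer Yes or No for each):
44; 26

The distinguishing property — digit sum ≥ 6 — holds for all the 'Yes' cases and none of the 'No' cases.
Yes: 44, since digit sum 4+4 = 8. Yes: 26, since digit sum 2+6 = 8.

Yes, Yes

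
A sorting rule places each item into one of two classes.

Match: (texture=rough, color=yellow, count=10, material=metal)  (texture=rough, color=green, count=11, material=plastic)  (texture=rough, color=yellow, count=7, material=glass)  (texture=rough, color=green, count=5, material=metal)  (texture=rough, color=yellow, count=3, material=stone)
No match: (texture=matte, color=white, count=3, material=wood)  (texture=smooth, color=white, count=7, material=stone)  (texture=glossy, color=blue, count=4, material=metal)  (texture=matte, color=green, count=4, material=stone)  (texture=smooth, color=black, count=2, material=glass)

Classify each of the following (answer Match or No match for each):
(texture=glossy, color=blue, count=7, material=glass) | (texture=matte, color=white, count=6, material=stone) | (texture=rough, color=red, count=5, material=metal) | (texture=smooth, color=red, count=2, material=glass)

No match, No match, Match, No match

Every 'Match' example satisfies: texture is rough. None of the 'No match' examples do.
(texture=glossy, color=blue, count=7, material=glass) → texture is glossy → No match. (texture=matte, color=white, count=6, material=stone) → texture is matte → No match. (texture=rough, color=red, count=5, material=metal) → texture is rough → Match. (texture=smooth, color=red, count=2, material=glass) → texture is smooth → No match.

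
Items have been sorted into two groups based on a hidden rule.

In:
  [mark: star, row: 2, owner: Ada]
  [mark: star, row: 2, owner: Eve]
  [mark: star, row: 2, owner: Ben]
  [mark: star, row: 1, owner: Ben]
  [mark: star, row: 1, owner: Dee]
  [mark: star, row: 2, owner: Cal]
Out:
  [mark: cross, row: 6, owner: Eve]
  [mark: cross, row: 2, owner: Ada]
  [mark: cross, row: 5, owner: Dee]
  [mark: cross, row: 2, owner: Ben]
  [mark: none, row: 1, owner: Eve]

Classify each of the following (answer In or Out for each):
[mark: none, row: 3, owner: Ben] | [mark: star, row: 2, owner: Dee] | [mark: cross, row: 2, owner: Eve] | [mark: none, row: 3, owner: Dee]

One predicate separates the groups cleanly: mark is star.
[mark: none, row: 3, owner: Ben]: Out (mark is none).
[mark: star, row: 2, owner: Dee]: In (mark is star).
[mark: cross, row: 2, owner: Eve]: Out (mark is cross).
[mark: none, row: 3, owner: Dee]: Out (mark is none).

Out, In, Out, Out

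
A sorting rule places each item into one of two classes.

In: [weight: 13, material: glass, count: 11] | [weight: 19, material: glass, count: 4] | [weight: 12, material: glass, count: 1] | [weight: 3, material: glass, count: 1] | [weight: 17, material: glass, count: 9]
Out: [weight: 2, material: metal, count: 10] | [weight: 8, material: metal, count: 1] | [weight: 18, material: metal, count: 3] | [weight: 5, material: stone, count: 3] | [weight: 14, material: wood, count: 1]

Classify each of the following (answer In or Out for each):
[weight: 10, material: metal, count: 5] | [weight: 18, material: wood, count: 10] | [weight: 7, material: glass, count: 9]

Comparing the two groups points to one rule — material is glass.
[weight: 10, material: metal, count: 5]: material is metal, does not pass → Out. [weight: 18, material: wood, count: 10]: material is wood, does not pass → Out. [weight: 7, material: glass, count: 9]: material is glass, has this property → In.

Out, Out, In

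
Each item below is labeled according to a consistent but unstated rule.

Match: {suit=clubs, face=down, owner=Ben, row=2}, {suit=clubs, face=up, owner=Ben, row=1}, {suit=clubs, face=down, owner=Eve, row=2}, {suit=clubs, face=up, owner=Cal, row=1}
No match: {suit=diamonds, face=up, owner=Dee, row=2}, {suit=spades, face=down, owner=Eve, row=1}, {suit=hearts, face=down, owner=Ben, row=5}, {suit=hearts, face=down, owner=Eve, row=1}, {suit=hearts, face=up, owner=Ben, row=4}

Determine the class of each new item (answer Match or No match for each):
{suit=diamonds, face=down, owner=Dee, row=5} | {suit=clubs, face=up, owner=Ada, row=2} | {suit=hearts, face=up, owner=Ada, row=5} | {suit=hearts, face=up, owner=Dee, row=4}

All 'Match' examples share one property — suit is clubs — and every 'No match' example lacks it.
No match: {suit=diamonds, face=down, owner=Dee, row=5}, since suit is diamonds. Match: {suit=clubs, face=up, owner=Ada, row=2}, since suit is clubs. No match: {suit=hearts, face=up, owner=Ada, row=5}, since suit is hearts. No match: {suit=hearts, face=up, owner=Dee, row=4}, since suit is hearts.

No match, Match, No match, No match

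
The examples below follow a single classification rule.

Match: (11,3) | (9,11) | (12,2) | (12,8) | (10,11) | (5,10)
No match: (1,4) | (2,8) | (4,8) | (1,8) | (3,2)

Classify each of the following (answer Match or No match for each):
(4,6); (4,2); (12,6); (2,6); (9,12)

No match, No match, Match, No match, Match

'Match' ⟺ sum ≥ 14.
(4,6): 4+6 = 10, lacks this property → No match.
(4,2): 4+2 = 6, lacks this property → No match.
(12,6): 12+6 = 18, matches → Match.
(2,6): 2+6 = 8, lacks this property → No match.
(9,12): 9+12 = 21, matches → Match.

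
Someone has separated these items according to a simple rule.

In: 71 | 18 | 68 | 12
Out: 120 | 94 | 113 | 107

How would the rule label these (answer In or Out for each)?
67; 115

All 'In' examples share one property — at most 71 — and every 'Out' example lacks it.
67 → 67 ≤ 71 → In. 115 → 115 > 71 → Out.

In, Out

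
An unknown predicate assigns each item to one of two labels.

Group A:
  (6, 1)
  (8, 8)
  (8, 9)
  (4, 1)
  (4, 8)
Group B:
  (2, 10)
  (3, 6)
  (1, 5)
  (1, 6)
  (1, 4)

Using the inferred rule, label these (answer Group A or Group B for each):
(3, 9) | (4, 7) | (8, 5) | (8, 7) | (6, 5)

Group B, Group A, Group A, Group A, Group A

Every 'Group A' example satisfies: first ≥ 4. None of the 'Group B' examples do.
(3, 9): first 3 — lacks this property, so Group B.
(4, 7): first 4 — checks out, so Group A.
(8, 5): first 8 — checks out, so Group A.
(8, 7): first 8 — checks out, so Group A.
(6, 5): first 6 — checks out, so Group A.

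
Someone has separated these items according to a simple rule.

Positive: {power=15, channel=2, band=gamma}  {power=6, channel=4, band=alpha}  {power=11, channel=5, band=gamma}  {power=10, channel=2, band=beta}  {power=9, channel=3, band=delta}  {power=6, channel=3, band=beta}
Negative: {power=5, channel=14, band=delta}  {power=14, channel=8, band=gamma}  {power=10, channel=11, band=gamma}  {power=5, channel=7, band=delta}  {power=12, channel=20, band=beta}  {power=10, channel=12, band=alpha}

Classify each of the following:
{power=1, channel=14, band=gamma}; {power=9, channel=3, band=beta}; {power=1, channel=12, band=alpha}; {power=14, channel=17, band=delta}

One predicate separates the groups cleanly: channel ≤ 5.
{power=1, channel=14, band=gamma} — channel = 14, hence Negative. {power=9, channel=3, band=beta} — channel = 3, hence Positive. {power=1, channel=12, band=alpha} — channel = 12, hence Negative. {power=14, channel=17, band=delta} — channel = 17, hence Negative.

Negative, Positive, Negative, Negative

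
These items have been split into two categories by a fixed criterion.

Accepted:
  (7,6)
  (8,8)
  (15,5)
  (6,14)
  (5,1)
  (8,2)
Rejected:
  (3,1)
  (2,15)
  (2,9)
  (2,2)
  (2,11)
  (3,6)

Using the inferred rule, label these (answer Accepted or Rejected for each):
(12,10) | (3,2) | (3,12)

The distinguishing property — first ≥ 5 — holds for all the 'Accepted' cases and none of the 'Rejected' cases.

Accepted, Rejected, Rejected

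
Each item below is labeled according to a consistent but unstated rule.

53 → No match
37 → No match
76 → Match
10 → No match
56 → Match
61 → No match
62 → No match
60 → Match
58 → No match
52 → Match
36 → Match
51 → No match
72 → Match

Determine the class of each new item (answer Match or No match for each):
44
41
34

A rule that fits every label: multiple of 4 — true of each 'Match' example, false of each 'No match' one.
44 → 44 = 4·11 → Match.
41 → 41 = 4·10 + 1 → No match.
34 → 34 = 4·8 + 2 → No match.

Match, No match, No match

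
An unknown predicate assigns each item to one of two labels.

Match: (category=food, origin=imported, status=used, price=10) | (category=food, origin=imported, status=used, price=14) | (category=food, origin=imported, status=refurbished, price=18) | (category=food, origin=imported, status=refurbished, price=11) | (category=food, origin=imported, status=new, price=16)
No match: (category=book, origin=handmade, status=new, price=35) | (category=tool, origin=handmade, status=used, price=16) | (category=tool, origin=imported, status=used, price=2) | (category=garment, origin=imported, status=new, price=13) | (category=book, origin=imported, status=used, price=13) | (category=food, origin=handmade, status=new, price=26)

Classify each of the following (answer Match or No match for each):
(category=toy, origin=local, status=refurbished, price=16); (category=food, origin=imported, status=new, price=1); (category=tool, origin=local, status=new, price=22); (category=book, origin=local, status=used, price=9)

No match, Match, No match, No match

Rule: category is food AND origin is imported. This holds for each 'Match' example and fails for each 'No match' one.
(category=toy, origin=local, status=refurbished, price=16): No match (category is toy, origin is local).
(category=food, origin=imported, status=new, price=1): Match (category is food, origin is imported).
(category=tool, origin=local, status=new, price=22): No match (category is tool, origin is local).
(category=book, origin=local, status=used, price=9): No match (category is book, origin is local).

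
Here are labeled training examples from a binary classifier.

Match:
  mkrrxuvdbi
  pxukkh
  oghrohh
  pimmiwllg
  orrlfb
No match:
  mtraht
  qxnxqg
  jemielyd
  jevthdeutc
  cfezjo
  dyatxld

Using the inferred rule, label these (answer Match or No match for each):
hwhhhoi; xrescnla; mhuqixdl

Match, No match, No match

Comparing the two groups points to one rule — has a double letter.
hwhhhoi — 'hh' doubled, hence Match.
xrescnla — no doubled letter, hence No match.
mhuqixdl — no doubled letter, hence No match.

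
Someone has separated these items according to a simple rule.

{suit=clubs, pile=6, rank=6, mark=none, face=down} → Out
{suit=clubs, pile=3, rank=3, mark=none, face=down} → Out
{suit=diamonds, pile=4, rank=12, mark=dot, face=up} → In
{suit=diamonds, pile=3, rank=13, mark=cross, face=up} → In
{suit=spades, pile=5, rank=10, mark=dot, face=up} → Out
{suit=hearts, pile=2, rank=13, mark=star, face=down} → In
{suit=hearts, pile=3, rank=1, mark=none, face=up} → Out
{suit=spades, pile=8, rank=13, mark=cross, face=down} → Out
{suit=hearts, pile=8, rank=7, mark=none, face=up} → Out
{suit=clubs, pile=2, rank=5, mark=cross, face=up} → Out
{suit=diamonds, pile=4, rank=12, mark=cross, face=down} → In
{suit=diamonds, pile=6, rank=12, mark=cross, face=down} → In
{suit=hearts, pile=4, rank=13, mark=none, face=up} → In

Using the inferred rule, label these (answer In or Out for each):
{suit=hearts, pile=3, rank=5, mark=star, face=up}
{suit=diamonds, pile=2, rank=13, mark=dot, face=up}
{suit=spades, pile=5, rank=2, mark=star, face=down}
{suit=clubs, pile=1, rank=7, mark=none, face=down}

Out, In, Out, Out

The distinguishing property — rank ≥ 12 AND pile ≤ 6 — holds for all the 'In' cases and none of the 'Out' cases.
{suit=hearts, pile=3, rank=5, mark=star, face=up} — rank = 5, pile = 3, hence Out. {suit=diamonds, pile=2, rank=13, mark=dot, face=up} — rank = 13, pile = 2, hence In. {suit=spades, pile=5, rank=2, mark=star, face=down} — rank = 2, pile = 5, hence Out. {suit=clubs, pile=1, rank=7, mark=none, face=down} — rank = 7, pile = 1, hence Out.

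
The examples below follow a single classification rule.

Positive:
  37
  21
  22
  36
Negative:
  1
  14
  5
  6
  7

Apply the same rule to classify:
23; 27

Positive, Positive

The pattern is that an item is 'Positive' exactly when: at least 21.
23: 23 ≥ 21, meets the rule → Positive.
27: 27 ≥ 21, meets the rule → Positive.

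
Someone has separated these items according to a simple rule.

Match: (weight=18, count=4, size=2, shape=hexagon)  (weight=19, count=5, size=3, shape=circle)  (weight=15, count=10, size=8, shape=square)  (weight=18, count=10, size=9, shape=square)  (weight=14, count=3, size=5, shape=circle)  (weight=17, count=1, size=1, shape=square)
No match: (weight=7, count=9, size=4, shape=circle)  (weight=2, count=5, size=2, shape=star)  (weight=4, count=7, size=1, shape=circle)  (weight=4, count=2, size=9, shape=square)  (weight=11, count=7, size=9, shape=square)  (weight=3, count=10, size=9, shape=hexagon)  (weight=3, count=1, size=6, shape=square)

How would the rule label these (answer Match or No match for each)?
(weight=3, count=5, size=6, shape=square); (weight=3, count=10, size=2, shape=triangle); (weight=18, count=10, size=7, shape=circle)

Every 'Match' example satisfies: weight ≥ 14. None of the 'No match' examples do.

No match, No match, Match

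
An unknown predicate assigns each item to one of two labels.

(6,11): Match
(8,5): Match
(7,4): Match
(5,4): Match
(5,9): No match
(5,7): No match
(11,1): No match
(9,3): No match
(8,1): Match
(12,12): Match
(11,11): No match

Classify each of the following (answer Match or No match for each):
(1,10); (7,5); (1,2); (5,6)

Match, No match, Match, Match

Checking candidate rules against both groups, what survives is: product is even.
(1,10) — 1·10 = 10, hence Match. (7,5) — 7·5 = 35, hence No match. (1,2) — 1·2 = 2, hence Match. (5,6) — 5·6 = 30, hence Match.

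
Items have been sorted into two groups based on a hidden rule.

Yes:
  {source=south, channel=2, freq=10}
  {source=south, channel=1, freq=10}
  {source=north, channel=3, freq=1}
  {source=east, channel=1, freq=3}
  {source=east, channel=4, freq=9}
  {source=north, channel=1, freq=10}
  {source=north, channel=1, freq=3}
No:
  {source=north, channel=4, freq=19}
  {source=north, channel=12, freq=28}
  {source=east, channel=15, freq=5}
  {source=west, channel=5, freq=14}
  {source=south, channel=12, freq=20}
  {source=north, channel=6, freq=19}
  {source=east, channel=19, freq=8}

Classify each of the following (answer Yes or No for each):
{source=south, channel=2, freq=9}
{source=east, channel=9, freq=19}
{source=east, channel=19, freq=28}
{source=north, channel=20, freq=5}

'Yes' ⟺ freq ≤ 10 AND channel ≤ 4.
{source=south, channel=2, freq=9}: freq = 9, channel = 2 — passes, so Yes.
{source=east, channel=9, freq=19}: freq = 19, channel = 9 — does not satisfy this, so No.
{source=east, channel=19, freq=28}: freq = 28, channel = 19 — does not satisfy this, so No.
{source=north, channel=20, freq=5}: freq = 5, channel = 20 — does not satisfy this, so No.

Yes, No, No, No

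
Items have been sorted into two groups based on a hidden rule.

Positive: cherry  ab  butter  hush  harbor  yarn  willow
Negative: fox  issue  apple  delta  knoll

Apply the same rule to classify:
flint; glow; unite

One predicate separates the groups cleanly: even length.

Negative, Positive, Negative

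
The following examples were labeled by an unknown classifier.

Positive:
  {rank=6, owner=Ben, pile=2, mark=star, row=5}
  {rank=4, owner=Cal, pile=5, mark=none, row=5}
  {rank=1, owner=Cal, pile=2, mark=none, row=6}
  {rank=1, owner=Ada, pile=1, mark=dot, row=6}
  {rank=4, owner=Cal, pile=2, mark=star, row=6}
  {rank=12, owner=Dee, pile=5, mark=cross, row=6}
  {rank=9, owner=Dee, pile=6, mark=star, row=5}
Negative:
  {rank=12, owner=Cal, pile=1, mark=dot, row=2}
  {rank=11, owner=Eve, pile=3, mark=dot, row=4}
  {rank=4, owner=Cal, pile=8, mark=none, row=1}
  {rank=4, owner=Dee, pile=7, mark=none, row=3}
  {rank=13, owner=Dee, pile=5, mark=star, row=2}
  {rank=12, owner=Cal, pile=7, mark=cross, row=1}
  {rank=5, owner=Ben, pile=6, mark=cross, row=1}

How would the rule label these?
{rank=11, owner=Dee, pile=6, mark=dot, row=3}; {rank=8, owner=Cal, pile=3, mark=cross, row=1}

A rule that fits every label: row ≥ 5 — true of each 'Positive' example, false of each 'Negative' one.
{rank=11, owner=Dee, pile=6, mark=dot, row=3} — row = 3, hence Negative.
{rank=8, owner=Cal, pile=3, mark=cross, row=1} — row = 1, hence Negative.

Negative, Negative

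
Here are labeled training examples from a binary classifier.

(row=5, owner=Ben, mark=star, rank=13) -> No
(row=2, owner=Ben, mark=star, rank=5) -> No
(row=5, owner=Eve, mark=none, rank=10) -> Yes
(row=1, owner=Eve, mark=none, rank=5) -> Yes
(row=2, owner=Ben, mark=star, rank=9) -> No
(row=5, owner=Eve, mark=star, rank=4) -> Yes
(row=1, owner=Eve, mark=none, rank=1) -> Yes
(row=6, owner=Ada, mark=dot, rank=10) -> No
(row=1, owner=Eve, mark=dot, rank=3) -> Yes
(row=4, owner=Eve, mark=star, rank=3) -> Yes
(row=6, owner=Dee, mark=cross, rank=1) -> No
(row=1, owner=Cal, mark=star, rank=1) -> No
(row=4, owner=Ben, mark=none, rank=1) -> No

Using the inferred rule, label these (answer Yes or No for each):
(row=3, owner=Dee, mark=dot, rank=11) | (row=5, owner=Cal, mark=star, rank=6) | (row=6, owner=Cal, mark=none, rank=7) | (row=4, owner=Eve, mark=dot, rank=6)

No, No, No, Yes

All 'Yes' examples share one property — owner is Eve — and every 'No' example lacks it.
(row=3, owner=Dee, mark=dot, rank=11) — owner is Dee, hence No.
(row=5, owner=Cal, mark=star, rank=6) — owner is Cal, hence No.
(row=6, owner=Cal, mark=none, rank=7) — owner is Cal, hence No.
(row=4, owner=Eve, mark=dot, rank=6) — owner is Eve, hence Yes.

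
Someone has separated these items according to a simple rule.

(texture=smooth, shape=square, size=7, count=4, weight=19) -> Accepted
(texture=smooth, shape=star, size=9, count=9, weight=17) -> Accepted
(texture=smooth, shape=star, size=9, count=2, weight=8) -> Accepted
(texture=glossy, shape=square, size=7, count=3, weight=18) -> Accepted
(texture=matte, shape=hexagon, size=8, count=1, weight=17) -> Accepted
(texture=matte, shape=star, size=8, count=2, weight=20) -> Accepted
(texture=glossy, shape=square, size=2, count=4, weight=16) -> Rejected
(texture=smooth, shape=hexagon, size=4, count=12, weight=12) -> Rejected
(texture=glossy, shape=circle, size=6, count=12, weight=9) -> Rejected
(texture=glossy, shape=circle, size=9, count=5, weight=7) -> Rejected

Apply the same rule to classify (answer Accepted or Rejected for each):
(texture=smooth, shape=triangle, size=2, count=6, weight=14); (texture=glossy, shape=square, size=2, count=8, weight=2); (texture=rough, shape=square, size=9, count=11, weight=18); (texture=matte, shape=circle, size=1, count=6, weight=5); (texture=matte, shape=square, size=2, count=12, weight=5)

The rule appears to be: size ≥ 7 AND weight ≥ 8.
(texture=smooth, shape=triangle, size=2, count=6, weight=14) → size = 2, weight = 14 → Rejected. (texture=glossy, shape=square, size=2, count=8, weight=2) → size = 2, weight = 2 → Rejected. (texture=rough, shape=square, size=9, count=11, weight=18) → size = 9, weight = 18 → Accepted. (texture=matte, shape=circle, size=1, count=6, weight=5) → size = 1, weight = 5 → Rejected. (texture=matte, shape=square, size=2, count=12, weight=5) → size = 2, weight = 5 → Rejected.

Rejected, Rejected, Accepted, Rejected, Rejected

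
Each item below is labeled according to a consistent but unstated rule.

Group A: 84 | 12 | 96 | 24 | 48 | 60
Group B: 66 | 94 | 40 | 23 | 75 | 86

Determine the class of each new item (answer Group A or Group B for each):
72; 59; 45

Group A, Group B, Group B

One predicate separates the groups cleanly: multiple of 12.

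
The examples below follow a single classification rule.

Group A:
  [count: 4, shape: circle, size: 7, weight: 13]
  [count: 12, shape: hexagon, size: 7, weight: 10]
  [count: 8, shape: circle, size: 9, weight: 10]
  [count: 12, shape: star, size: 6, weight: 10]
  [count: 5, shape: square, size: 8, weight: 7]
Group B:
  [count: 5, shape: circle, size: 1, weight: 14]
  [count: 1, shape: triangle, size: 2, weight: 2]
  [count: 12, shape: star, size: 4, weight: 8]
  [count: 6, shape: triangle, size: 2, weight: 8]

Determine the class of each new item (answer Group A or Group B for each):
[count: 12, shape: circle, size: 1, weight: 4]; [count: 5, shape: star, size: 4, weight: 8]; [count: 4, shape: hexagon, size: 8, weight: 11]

Group B, Group B, Group A

The simplest hypothesis consistent with all the labels is: size ≥ 6.
Group B: [count: 12, shape: circle, size: 1, weight: 4], since size = 1. Group B: [count: 5, shape: star, size: 4, weight: 8], since size = 4. Group A: [count: 4, shape: hexagon, size: 8, weight: 11], since size = 8.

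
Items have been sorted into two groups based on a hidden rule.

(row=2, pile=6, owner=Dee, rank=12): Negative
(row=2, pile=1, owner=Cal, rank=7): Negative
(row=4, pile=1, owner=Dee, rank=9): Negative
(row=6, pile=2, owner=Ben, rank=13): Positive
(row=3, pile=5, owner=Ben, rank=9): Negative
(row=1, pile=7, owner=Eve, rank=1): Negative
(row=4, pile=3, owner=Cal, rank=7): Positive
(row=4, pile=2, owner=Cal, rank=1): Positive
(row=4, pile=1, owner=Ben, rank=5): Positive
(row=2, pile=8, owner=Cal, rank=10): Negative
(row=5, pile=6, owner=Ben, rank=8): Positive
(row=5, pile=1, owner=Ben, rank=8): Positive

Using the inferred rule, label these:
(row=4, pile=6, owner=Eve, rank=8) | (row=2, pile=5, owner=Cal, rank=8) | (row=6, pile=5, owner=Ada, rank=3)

Rule: row ≥ 3 AND rank ≠ 9. This holds for each 'Positive' example and fails for each 'Negative' one.
(row=4, pile=6, owner=Eve, rank=8): row = 4, rank = 8 — meets the rule, so Positive.
(row=2, pile=5, owner=Cal, rank=8): row = 2, rank = 8 — does not fit, so Negative.
(row=6, pile=5, owner=Ada, rank=3): row = 6, rank = 3 — meets the rule, so Positive.

Positive, Negative, Positive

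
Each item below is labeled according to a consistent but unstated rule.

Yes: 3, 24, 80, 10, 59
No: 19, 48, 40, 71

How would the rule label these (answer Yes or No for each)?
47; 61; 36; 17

The simplest hypothesis consistent with all the labels is: ≡ 3 (mod 7).
47: No (47 mod 7 = 5).
61: No (61 mod 7 = 5).
36: No (36 mod 7 = 1).
17: Yes (17 mod 7 = 3).

No, No, No, Yes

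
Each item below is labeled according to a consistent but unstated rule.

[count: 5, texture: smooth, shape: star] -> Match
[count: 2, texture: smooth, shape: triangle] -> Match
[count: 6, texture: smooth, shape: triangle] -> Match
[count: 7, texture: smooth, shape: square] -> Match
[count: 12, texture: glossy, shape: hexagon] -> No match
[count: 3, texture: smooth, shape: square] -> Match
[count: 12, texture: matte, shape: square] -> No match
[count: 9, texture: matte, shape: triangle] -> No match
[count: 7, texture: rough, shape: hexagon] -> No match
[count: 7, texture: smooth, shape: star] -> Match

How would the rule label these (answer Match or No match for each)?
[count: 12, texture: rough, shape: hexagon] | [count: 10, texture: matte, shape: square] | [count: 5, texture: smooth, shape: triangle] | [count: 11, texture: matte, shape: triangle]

All 'Match' examples share one property — texture is smooth — and every 'No match' example lacks it.
[count: 12, texture: rough, shape: hexagon]: texture is rough — does not fit, so No match.
[count: 10, texture: matte, shape: square]: texture is matte — does not fit, so No match.
[count: 5, texture: smooth, shape: triangle]: texture is smooth — satisfies this, so Match.
[count: 11, texture: matte, shape: triangle]: texture is matte — does not fit, so No match.

No match, No match, Match, No match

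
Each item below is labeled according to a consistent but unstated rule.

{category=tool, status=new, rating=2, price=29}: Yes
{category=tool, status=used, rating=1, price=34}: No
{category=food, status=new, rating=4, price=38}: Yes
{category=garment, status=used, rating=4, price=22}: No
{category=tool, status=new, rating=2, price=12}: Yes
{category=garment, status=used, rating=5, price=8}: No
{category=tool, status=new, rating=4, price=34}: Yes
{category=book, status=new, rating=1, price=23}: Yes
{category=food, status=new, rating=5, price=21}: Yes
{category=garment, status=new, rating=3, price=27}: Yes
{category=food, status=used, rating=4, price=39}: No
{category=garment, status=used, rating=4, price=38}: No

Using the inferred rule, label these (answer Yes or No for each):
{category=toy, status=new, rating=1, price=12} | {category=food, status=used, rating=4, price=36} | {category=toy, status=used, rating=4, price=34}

Yes, No, No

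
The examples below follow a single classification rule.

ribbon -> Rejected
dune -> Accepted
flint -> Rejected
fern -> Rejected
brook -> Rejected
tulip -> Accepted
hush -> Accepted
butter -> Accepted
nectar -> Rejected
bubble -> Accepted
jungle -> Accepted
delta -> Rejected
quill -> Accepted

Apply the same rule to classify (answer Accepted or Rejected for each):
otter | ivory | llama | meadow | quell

Rejected, Rejected, Rejected, Rejected, Accepted

A rule that fits every label: contains 'u' — true of each 'Accepted' example, false of each 'Rejected' one.
otter — no 'u', hence Rejected. ivory — no 'u', hence Rejected. llama — no 'u', hence Rejected. meadow — no 'u', hence Rejected. quell — has 'u', hence Accepted.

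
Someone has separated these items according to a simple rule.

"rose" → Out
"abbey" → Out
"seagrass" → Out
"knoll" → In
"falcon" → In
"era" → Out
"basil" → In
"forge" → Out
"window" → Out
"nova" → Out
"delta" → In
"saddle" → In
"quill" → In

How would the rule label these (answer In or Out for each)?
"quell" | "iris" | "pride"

Every 'In' example satisfies: contains 'l'. None of the 'Out' examples do.

In, Out, Out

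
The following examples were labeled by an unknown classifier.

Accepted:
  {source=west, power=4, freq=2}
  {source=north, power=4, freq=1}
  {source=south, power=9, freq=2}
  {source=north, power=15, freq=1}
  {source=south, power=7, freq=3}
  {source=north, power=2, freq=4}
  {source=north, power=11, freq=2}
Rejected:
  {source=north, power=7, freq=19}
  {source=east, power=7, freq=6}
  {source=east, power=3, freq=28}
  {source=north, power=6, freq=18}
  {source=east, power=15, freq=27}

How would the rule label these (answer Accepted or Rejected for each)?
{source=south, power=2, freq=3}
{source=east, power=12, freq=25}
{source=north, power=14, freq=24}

Accepted, Rejected, Rejected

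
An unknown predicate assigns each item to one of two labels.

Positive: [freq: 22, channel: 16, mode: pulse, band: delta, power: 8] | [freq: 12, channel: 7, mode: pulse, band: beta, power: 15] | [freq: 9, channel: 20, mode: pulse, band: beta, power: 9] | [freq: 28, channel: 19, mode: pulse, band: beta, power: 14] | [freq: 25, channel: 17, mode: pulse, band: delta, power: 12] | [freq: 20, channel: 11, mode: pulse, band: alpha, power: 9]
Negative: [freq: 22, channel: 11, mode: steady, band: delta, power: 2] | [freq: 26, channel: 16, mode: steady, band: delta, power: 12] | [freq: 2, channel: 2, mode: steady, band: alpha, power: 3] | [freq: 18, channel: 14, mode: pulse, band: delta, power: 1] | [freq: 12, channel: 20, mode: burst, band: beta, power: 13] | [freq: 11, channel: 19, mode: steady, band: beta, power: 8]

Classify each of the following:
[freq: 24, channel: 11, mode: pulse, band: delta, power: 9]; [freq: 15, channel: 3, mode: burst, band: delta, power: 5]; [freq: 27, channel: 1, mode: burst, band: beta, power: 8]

Positive, Negative, Negative

One predicate separates the groups cleanly: mode is pulse AND power ≥ 2.
[freq: 24, channel: 11, mode: pulse, band: delta, power: 9] → mode is pulse, power = 9 → Positive.
[freq: 15, channel: 3, mode: burst, band: delta, power: 5] → mode is burst, power = 5 → Negative.
[freq: 27, channel: 1, mode: burst, band: beta, power: 8] → mode is burst, power = 8 → Negative.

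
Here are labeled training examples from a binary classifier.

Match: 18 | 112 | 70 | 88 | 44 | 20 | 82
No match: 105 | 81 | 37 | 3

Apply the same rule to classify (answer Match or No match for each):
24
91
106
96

The pattern is that an item is 'Match' exactly when: even.
24 — 24 is even, hence Match. 91 — 91 is odd, hence No match. 106 — 106 is even, hence Match. 96 — 96 is even, hence Match.

Match, No match, Match, Match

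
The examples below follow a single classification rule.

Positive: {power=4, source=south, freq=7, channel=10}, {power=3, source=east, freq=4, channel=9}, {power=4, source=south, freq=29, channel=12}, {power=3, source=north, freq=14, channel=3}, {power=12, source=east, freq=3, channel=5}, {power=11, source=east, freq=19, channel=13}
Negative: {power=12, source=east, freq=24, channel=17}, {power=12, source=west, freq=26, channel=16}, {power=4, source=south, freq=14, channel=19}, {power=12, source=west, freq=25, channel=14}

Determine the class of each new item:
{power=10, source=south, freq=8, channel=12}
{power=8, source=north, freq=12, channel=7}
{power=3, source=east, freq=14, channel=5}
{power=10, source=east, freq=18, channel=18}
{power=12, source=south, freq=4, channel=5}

Positive, Positive, Positive, Negative, Positive

One predicate separates the groups cleanly: channel ≤ 13.
Positive: {power=10, source=south, freq=8, channel=12}, since channel = 12.
Positive: {power=8, source=north, freq=12, channel=7}, since channel = 7.
Positive: {power=3, source=east, freq=14, channel=5}, since channel = 5.
Negative: {power=10, source=east, freq=18, channel=18}, since channel = 18.
Positive: {power=12, source=south, freq=4, channel=5}, since channel = 5.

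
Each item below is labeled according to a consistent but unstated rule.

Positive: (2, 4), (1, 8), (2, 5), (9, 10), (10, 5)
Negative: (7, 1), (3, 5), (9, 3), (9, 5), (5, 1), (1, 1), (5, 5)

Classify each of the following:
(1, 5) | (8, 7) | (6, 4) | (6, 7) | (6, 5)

One predicate separates the groups cleanly: product is even.
(1, 5): 1·5 = 5 — does not satisfy this, so Negative.
(8, 7): 8·7 = 56 — qualifies, so Positive.
(6, 4): 6·4 = 24 — qualifies, so Positive.
(6, 7): 6·7 = 42 — qualifies, so Positive.
(6, 5): 6·5 = 30 — qualifies, so Positive.

Negative, Positive, Positive, Positive, Positive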